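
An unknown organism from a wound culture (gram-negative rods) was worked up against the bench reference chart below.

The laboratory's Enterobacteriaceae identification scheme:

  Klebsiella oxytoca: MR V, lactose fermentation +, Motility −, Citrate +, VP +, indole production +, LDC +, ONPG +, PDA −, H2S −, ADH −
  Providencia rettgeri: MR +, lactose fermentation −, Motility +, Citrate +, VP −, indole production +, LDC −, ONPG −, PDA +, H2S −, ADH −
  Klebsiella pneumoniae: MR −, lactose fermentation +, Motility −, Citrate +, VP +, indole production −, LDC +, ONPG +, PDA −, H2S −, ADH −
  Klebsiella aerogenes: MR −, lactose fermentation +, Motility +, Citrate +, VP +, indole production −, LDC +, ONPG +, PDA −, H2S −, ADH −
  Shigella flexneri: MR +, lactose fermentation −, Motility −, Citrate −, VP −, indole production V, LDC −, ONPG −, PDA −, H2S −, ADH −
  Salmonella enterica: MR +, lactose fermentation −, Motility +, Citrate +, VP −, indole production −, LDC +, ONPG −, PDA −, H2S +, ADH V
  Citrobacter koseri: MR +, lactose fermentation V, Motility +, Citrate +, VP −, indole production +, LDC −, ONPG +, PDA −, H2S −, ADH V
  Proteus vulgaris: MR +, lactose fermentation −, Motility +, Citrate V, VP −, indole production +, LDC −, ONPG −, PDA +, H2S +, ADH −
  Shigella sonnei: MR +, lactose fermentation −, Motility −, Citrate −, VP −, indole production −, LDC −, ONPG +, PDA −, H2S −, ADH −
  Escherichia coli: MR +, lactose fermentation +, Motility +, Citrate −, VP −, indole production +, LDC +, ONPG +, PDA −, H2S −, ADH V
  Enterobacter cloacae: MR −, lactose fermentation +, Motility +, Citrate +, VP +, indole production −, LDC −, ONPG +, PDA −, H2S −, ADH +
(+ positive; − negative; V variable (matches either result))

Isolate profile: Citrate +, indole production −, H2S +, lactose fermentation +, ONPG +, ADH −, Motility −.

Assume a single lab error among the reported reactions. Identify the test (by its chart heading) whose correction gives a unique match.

As reported, no row in the chart matches all 7 reactions.
Reversing Motility → still no organism matches.
Reversing Citrate → still no organism matches.
Reversing H2S (to −) → unique match: Klebsiella pneumoniae.
Reversing ADH → still no organism matches.
Reversing indole production → still no organism matches.
Reversing lactose fermentation → still no organism matches.
Reversing ONPG → still no organism matches.

H2S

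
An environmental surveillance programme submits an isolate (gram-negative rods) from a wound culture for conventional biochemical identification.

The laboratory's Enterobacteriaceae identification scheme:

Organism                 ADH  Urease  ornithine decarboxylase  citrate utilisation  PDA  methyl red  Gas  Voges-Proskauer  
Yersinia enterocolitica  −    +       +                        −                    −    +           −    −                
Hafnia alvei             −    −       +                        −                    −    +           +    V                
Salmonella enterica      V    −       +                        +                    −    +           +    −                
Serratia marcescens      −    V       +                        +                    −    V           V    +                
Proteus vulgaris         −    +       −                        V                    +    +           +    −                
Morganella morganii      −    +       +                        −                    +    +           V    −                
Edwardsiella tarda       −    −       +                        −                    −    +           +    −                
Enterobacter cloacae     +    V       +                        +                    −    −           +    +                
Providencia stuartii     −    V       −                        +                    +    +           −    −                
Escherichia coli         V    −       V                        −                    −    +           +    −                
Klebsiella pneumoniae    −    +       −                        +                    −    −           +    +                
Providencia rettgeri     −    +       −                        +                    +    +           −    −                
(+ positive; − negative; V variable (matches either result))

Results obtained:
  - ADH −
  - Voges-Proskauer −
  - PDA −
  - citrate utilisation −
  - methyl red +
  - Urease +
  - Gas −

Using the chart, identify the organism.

Yersinia enterocolitica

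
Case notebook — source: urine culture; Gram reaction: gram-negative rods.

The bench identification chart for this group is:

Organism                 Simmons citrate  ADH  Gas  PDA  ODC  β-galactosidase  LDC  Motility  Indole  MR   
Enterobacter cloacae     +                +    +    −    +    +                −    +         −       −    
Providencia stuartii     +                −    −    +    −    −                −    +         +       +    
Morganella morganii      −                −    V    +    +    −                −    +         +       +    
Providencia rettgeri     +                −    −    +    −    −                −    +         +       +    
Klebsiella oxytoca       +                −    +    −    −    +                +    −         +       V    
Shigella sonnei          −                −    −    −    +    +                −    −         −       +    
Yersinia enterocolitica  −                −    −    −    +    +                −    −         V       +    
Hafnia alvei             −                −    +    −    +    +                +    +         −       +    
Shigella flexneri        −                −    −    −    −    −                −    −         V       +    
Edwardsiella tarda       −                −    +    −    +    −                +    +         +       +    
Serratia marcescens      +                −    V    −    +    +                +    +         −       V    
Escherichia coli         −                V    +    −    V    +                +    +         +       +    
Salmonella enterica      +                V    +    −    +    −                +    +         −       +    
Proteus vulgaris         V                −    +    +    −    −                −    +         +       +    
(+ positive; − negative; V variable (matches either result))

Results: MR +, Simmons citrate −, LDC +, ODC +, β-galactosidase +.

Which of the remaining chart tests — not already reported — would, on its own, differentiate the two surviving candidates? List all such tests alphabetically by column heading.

Simmons citrate −: excludes 6 organisms — 8 left.
ODC +: excludes Shigella flexneri, Proteus vulgaris — 6 left.
MR +: all 6 remaining candidates are consistent.
β-galactosidase +: excludes Morganella morganii, Edwardsiella tarda — 4 left.
LDC +: excludes Shigella sonnei, Yersinia enterocolitica — 2 left.
Two candidates remain: Escherichia coli and Hafnia alvei.
  ADH: V vs − — variable for at least one, does not separate.
  Gas: + vs + — same for both, does not separate.
  PDA: − vs − — same for both, does not separate.
  Motility: + vs + — same for both, does not separate.
  Indole: Escherichia coli +, Hafnia alvei − — discriminates.

Indole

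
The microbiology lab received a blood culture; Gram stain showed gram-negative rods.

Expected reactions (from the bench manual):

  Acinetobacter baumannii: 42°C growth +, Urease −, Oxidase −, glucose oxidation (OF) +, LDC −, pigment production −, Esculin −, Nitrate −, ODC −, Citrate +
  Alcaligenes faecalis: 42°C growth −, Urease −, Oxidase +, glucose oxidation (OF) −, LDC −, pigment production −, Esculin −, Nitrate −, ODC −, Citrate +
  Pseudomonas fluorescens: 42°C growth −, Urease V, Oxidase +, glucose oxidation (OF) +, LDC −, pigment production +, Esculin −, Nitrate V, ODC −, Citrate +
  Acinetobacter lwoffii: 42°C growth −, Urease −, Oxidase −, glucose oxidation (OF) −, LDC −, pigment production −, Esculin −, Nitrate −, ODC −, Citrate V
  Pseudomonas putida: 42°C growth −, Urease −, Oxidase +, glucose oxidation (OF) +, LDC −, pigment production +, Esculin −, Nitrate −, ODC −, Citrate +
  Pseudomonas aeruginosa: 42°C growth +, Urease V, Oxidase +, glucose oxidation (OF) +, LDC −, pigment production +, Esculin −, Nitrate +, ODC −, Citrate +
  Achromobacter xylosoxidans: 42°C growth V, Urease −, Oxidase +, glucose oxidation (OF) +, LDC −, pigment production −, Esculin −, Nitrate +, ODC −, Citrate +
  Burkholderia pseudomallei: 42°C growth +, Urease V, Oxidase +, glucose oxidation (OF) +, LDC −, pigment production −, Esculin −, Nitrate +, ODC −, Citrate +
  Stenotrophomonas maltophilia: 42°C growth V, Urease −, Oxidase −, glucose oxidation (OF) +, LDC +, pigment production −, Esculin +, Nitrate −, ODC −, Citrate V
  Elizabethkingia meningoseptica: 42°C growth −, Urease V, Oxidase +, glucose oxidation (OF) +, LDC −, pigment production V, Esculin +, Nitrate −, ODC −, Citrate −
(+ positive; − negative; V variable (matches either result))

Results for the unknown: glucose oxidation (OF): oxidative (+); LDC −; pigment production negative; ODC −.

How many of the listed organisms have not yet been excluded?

4

LDC −: excludes Stenotrophomonas maltophilia — 9 left.
ODC −: all 9 remaining candidates are consistent.
glucose oxidation (OF) +: excludes Alcaligenes faecalis, Acinetobacter lwoffii — 7 left.
pigment production −: excludes Pseudomonas fluorescens, Pseudomonas putida, Pseudomonas aeruginosa — 4 left.
Still consistent: Achromobacter xylosoxidans, Acinetobacter baumannii, Burkholderia pseudomallei, Elizabethkingia meningoseptica.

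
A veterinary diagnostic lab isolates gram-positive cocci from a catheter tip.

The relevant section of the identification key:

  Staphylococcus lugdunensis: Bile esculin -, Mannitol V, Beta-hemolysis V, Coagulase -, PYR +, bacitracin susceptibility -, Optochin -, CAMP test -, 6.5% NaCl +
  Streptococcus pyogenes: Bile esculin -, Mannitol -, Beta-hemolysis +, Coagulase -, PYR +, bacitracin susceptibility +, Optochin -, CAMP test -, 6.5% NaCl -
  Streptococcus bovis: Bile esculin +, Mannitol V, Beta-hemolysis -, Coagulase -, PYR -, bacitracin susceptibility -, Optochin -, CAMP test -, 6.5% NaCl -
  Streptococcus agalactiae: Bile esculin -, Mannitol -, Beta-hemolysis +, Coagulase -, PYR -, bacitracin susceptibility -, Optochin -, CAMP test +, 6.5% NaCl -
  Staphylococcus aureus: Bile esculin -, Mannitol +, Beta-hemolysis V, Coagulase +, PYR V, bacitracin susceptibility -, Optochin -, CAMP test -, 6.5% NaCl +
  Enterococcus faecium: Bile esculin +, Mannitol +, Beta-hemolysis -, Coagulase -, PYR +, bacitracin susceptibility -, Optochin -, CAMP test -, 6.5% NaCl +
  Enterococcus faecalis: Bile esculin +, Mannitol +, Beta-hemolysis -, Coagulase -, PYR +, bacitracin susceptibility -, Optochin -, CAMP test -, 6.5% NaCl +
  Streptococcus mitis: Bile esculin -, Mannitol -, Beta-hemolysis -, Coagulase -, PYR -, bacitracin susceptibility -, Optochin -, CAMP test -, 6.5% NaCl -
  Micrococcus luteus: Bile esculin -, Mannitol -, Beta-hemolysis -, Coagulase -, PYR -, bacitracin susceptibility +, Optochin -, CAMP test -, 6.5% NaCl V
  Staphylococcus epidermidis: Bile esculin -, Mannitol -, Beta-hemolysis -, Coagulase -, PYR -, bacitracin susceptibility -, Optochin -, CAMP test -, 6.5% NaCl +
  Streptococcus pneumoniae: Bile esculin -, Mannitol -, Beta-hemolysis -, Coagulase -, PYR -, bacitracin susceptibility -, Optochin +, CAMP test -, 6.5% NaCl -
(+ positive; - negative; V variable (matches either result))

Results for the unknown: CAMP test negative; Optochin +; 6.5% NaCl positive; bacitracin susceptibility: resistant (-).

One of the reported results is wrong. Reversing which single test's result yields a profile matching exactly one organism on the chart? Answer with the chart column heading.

6.5% NaCl

As reported, no row in the chart matches all 4 reactions.
Reversing 6.5% NaCl (to -) → unique match: Streptococcus pneumoniae.
Reversing bacitracin susceptibility → still no organism matches.
Reversing CAMP test → still no organism matches.
Reversing Optochin → 5 organisms match (not unique).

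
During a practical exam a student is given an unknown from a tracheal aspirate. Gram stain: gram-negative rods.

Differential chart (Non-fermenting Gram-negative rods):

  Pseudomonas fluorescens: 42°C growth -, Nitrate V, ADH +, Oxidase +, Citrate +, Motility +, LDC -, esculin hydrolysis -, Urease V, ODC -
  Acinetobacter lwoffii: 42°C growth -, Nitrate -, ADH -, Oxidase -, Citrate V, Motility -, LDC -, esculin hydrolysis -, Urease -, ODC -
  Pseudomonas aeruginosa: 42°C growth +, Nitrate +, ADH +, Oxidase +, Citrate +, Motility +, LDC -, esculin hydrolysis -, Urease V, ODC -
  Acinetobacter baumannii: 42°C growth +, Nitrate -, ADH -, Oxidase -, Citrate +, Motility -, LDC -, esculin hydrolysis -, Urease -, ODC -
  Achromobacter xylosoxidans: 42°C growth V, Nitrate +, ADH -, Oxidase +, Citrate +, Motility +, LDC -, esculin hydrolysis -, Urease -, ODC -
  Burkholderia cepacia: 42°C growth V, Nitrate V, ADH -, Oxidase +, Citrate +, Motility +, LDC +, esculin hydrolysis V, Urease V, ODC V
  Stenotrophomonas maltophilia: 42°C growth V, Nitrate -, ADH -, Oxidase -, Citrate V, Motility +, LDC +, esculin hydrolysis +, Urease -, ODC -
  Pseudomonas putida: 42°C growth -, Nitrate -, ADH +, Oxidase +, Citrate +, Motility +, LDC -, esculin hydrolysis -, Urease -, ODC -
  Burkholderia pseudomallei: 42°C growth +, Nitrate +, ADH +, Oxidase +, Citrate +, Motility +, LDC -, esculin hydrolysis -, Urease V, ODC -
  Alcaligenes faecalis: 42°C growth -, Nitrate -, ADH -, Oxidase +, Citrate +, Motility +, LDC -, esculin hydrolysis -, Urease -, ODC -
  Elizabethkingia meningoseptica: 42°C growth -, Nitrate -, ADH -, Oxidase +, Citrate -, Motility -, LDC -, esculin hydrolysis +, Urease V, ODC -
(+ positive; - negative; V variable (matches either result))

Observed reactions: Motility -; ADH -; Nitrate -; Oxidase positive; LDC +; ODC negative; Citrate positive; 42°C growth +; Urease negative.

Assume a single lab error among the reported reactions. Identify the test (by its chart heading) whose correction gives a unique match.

As reported, no row in the chart matches all 9 reactions.
Reversing Motility (to +) → unique match: Burkholderia cepacia.
Reversing Urease → still no organism matches.
Reversing ADH → still no organism matches.
Reversing Nitrate → still no organism matches.
Reversing ODC → still no organism matches.
Reversing Oxidase → still no organism matches.
Reversing 42°C growth → still no organism matches.
Reversing Citrate → still no organism matches.
Reversing LDC → still no organism matches.

Motility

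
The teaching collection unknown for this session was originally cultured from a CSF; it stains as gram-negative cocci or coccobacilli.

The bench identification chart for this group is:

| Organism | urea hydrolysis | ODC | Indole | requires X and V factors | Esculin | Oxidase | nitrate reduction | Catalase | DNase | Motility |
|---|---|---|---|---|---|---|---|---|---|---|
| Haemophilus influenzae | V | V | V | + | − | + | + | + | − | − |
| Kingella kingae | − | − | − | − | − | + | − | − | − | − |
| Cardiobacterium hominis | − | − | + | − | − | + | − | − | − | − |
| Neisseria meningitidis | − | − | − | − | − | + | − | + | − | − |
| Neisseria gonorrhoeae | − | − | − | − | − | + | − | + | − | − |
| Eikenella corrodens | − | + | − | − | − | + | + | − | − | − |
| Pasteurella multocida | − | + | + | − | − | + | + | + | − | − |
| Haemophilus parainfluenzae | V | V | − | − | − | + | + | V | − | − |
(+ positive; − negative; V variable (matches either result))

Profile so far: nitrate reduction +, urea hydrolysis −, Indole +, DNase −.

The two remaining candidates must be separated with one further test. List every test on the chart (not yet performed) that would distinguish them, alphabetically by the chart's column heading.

Indole +: excludes 5 organisms — 3 left.
DNase −: all 3 remaining candidates are consistent.
urea hydrolysis −: all 3 remaining candidates are consistent.
nitrate reduction +: excludes Cardiobacterium hominis — 2 left.
Two candidates remain: Haemophilus influenzae and Pasteurella multocida.
  ODC: V vs + — variable for at least one, does not separate.
  requires X and V factors: Haemophilus influenzae +, Pasteurella multocida − — discriminates.
  Esculin: − vs − — same for both, does not separate.
  Oxidase: + vs + — same for both, does not separate.
  Catalase: + vs + — same for both, does not separate.
  Motility: − vs − — same for both, does not separate.

requires X and V factors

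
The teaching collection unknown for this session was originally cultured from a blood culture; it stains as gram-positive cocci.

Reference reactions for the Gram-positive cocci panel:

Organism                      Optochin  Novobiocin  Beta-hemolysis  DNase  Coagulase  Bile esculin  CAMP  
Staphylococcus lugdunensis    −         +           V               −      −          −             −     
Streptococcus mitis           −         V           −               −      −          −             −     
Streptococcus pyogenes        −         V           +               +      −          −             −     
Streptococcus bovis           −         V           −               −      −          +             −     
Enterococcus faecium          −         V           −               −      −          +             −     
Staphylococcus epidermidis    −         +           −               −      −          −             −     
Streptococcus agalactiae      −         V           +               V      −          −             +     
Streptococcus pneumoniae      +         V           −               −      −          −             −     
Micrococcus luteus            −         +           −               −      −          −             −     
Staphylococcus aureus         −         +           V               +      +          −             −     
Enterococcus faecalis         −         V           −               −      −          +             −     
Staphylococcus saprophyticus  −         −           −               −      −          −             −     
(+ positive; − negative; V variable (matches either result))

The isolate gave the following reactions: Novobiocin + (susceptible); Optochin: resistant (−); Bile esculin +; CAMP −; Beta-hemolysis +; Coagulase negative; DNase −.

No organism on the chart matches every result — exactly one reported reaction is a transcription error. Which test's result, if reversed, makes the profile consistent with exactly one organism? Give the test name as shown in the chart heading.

As reported, no row in the chart matches all 7 reactions.
Reversing CAMP → still no organism matches.
Reversing Optochin → still no organism matches.
Reversing DNase → still no organism matches.
Reversing Coagulase → still no organism matches.
Reversing Beta-hemolysis → 3 organisms match (not unique).
Reversing Novobiocin → still no organism matches.
Reversing Bile esculin (to −) → unique match: Staphylococcus lugdunensis.

Bile esculin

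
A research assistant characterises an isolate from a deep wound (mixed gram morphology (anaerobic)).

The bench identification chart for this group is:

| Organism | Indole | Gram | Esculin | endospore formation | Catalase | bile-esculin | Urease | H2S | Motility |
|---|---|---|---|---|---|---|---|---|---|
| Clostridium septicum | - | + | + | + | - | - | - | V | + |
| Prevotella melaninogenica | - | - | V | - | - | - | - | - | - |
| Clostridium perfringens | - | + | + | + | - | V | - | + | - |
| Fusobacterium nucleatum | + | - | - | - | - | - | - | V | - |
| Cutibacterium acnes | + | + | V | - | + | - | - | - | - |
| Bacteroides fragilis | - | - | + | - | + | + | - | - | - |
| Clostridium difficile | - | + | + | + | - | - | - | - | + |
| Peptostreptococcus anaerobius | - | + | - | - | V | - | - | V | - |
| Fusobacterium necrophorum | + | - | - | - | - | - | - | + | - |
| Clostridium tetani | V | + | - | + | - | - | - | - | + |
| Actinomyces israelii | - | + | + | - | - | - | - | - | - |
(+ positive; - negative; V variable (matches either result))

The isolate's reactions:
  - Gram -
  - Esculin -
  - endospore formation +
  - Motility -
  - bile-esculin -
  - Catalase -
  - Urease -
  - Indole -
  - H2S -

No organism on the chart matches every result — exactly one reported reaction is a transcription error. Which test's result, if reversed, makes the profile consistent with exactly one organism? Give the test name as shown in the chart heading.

As reported, no row in the chart matches all 9 reactions.
Reversing Indole → still no organism matches.
Reversing Catalase → still no organism matches.
Reversing Gram → still no organism matches.
Reversing Motility → still no organism matches.
Reversing Esculin → still no organism matches.
Reversing endospore formation (to -) → unique match: Prevotella melaninogenica.
Reversing Urease → still no organism matches.
Reversing H2S → still no organism matches.
Reversing bile-esculin → still no organism matches.

endospore formation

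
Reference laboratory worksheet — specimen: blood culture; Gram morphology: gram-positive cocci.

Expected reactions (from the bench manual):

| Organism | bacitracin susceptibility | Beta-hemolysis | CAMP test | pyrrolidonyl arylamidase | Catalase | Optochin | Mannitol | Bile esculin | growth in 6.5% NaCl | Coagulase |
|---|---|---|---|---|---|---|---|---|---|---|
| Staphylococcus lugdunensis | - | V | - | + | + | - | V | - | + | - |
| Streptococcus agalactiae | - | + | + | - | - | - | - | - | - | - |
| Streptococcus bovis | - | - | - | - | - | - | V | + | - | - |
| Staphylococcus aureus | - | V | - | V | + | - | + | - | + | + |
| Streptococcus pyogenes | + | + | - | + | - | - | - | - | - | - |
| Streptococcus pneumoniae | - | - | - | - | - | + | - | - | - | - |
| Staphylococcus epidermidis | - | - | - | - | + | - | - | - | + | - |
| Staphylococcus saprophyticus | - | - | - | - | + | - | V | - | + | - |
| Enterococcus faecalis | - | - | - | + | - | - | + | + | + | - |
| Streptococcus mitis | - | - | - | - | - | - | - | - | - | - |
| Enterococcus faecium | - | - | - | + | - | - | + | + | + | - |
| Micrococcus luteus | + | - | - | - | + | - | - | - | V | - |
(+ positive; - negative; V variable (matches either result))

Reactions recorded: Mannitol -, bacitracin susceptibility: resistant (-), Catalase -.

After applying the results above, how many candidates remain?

Mannitol -: excludes Staphylococcus aureus, Enterococcus faecalis, Enterococcus faecium — 9 left.
bacitracin susceptibility -: excludes Streptococcus pyogenes, Micrococcus luteus — 7 left.
Catalase -: excludes Staphylococcus lugdunensis, Staphylococcus epidermidis, Staphylococcus saprophyticus — 4 left.
Still consistent: Streptococcus agalactiae, Streptococcus bovis, Streptococcus mitis, Streptococcus pneumoniae.

4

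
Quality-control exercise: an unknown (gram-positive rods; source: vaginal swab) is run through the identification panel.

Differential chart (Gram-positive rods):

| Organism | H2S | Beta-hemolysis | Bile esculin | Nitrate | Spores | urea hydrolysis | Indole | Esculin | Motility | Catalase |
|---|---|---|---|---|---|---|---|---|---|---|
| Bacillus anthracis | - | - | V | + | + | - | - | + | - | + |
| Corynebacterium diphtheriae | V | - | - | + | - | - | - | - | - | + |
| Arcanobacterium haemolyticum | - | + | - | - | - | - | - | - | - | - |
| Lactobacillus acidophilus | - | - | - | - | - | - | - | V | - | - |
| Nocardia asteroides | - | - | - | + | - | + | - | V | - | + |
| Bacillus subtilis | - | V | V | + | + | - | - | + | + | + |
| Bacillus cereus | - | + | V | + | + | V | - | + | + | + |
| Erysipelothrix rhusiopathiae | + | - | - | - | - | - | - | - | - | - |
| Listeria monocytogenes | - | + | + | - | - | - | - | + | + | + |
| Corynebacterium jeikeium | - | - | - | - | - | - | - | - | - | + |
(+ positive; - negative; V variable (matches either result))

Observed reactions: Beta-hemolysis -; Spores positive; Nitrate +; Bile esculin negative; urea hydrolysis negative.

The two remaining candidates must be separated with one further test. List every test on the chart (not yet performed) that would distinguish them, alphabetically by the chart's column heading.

Motility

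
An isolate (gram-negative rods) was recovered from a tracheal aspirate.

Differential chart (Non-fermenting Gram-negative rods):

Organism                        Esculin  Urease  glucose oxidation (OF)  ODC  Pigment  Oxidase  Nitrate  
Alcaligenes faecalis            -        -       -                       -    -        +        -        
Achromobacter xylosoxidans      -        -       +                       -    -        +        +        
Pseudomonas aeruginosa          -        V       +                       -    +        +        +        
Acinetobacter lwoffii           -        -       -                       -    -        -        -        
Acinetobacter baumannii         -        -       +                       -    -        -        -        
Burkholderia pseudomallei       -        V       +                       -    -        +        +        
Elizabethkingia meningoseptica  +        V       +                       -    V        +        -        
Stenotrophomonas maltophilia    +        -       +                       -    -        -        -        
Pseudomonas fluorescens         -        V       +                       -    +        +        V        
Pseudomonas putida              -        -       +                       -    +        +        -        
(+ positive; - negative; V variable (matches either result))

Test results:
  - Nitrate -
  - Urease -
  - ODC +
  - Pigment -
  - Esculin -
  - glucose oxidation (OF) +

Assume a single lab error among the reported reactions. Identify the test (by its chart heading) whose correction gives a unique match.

ODC

As reported, no row in the chart matches all 6 reactions.
Reversing Nitrate → still no organism matches.
Reversing ODC (to -) → unique match: Acinetobacter baumannii.
Reversing Esculin → still no organism matches.
Reversing Urease → still no organism matches.
Reversing Pigment → still no organism matches.
Reversing glucose oxidation (OF) → still no organism matches.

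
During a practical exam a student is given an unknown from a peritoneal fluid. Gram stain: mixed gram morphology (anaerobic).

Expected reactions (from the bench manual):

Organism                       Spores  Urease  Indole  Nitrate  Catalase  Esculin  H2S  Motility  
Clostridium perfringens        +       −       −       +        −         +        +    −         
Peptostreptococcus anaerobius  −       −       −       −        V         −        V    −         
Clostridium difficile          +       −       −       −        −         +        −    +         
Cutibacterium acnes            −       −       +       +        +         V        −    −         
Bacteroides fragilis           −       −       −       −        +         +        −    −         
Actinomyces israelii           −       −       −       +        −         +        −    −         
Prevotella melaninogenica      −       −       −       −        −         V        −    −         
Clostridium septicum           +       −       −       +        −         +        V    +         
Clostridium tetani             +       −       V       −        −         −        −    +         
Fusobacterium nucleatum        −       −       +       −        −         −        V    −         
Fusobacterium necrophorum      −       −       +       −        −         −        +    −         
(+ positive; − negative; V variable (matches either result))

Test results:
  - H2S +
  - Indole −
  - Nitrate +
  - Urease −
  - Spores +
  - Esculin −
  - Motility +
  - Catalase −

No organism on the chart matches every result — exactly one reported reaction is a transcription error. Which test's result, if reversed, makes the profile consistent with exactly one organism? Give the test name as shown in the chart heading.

Esculin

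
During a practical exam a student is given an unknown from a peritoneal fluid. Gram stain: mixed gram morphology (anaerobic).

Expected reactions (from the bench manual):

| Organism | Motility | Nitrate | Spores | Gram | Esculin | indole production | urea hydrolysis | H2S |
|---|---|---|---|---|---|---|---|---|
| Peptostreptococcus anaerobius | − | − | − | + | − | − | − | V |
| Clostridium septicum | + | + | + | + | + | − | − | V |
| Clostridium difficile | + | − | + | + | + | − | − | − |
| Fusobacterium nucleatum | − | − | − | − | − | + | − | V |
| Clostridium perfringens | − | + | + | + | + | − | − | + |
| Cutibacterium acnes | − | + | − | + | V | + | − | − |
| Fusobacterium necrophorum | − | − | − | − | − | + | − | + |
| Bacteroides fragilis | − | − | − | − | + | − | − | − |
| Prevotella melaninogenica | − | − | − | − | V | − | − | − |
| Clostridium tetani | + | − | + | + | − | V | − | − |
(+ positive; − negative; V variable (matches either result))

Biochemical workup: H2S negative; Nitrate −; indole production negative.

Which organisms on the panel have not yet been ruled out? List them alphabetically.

indole production −: excludes Fusobacterium nucleatum, Cutibacterium acnes, Fusobacterium necrophorum — 7 left.
H2S −: excludes Clostridium perfringens — 6 left.
Nitrate −: excludes Clostridium septicum — 5 left.

Bacteroides fragilis, Clostridium difficile, Clostridium tetani, Peptostreptococcus anaerobius, Prevotella melaninogenica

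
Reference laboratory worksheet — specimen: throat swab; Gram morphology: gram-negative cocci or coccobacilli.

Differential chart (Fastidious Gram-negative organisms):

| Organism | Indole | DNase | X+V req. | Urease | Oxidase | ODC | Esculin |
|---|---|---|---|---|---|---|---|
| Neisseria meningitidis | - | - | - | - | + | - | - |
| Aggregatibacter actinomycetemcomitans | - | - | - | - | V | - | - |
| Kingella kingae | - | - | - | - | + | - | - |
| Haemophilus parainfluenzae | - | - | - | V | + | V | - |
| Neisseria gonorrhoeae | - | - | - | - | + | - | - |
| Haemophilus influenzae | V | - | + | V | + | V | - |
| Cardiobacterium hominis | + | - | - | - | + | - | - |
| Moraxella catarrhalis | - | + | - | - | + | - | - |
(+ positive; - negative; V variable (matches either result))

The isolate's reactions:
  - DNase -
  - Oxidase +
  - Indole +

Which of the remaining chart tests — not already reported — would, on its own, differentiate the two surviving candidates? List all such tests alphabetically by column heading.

X+V req.

DNase -: excludes Moraxella catarrhalis — 7 left.
Oxidase +: all 7 remaining candidates are consistent.
Indole +: excludes 5 organisms — 2 left.
Two candidates remain: Cardiobacterium hominis and Haemophilus influenzae.
  X+V req.: Cardiobacterium hominis -, Haemophilus influenzae + — discriminates.
  Urease: - vs V — variable for at least one, does not separate.
  ODC: - vs V — variable for at least one, does not separate.
  Esculin: - vs - — same for both, does not separate.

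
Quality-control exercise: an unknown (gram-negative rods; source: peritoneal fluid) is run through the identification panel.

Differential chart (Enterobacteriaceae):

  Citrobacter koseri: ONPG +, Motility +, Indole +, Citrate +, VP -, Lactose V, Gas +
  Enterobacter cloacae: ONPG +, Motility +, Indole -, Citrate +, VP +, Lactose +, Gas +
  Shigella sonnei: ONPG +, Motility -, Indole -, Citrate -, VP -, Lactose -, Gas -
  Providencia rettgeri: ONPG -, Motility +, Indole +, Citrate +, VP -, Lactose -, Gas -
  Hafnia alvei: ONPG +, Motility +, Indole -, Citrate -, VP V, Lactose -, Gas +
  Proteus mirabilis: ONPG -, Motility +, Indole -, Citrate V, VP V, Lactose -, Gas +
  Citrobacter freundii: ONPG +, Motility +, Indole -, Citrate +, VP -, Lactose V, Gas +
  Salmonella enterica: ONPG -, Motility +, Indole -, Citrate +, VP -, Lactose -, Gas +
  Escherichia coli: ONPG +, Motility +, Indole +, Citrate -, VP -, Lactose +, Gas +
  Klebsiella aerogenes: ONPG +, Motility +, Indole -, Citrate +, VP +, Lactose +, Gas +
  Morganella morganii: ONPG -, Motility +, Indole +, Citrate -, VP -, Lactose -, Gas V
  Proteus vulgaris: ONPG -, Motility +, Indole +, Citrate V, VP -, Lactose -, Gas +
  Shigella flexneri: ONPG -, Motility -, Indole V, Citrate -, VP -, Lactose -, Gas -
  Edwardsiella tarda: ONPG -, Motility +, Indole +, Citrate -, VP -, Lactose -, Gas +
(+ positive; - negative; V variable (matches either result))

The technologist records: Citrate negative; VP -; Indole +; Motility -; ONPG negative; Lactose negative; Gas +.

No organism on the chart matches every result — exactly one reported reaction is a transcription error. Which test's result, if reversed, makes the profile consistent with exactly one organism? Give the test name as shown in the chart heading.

Gas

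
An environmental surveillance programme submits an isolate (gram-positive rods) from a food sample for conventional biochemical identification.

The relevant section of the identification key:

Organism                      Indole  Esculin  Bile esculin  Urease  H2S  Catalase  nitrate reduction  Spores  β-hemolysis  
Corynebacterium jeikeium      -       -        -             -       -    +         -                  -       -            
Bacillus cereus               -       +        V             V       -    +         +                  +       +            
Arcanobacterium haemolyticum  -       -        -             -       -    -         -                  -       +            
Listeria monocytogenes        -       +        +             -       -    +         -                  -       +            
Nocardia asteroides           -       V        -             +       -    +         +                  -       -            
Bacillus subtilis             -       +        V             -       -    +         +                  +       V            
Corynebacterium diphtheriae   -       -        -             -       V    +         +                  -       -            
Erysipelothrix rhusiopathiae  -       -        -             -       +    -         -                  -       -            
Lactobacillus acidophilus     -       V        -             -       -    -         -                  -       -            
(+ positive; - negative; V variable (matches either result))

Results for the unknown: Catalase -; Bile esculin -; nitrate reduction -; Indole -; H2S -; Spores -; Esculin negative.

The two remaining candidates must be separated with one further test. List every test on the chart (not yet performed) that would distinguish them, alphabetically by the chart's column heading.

Esculin -: excludes Bacillus cereus, Listeria monocytogenes, Bacillus subtilis — 6 left.
H2S -: excludes Erysipelothrix rhusiopathiae — 5 left.
nitrate reduction -: excludes Nocardia asteroides, Corynebacterium diphtheriae — 3 left.
Spores -: all 3 remaining candidates are consistent.
Bile esculin -: all 3 remaining candidates are consistent.
Indole -: all 3 remaining candidates are consistent.
Catalase -: excludes Corynebacterium jeikeium — 2 left.
Two candidates remain: Arcanobacterium haemolyticum and Lactobacillus acidophilus.
  Urease: - vs - — same for both, does not separate.
  β-hemolysis: Arcanobacterium haemolyticum +, Lactobacillus acidophilus - — discriminates.

β-hemolysis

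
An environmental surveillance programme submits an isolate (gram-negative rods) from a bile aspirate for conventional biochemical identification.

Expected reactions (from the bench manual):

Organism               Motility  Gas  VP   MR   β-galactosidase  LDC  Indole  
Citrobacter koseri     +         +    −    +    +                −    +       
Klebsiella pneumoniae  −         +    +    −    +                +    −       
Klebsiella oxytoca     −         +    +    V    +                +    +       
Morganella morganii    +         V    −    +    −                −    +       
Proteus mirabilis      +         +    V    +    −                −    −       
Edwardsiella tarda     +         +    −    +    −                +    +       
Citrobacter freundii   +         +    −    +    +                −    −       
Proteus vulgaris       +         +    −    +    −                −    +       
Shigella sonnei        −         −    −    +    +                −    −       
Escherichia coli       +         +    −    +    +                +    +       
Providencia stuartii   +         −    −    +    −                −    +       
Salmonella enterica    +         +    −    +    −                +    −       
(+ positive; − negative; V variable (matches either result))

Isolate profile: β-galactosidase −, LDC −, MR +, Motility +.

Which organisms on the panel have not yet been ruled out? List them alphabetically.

MR +: excludes Klebsiella pneumoniae — 11 left.
LDC −: excludes Klebsiella oxytoca, Edwardsiella tarda, Escherichia coli, Salmonella enterica — 7 left.
Motility +: excludes Shigella sonnei — 6 left.
β-galactosidase −: excludes Citrobacter koseri, Citrobacter freundii — 4 left.

Morganella morganii, Proteus mirabilis, Proteus vulgaris, Providencia stuartii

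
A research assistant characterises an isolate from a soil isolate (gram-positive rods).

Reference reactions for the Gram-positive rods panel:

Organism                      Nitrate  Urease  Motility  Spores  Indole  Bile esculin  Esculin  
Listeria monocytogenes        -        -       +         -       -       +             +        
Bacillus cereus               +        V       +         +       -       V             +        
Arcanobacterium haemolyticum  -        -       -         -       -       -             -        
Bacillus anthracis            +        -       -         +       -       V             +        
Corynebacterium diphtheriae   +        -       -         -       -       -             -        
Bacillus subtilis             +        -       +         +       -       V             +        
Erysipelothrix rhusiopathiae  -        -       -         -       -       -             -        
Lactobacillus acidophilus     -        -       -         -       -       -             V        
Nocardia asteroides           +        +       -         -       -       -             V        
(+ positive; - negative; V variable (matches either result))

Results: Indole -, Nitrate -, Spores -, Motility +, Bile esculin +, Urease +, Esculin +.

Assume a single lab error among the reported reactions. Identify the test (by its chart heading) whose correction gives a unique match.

Urease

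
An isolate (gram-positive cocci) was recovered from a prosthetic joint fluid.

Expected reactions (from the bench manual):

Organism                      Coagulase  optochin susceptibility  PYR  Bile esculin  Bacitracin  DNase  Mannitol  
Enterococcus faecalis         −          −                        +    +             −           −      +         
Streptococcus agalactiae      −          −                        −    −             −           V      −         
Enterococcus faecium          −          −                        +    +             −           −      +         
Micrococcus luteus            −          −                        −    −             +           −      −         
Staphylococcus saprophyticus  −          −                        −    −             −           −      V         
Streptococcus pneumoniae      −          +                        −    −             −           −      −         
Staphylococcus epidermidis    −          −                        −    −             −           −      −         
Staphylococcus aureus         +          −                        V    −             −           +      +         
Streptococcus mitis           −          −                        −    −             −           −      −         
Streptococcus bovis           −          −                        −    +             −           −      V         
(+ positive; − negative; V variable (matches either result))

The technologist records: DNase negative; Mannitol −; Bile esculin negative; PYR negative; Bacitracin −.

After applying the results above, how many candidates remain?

5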